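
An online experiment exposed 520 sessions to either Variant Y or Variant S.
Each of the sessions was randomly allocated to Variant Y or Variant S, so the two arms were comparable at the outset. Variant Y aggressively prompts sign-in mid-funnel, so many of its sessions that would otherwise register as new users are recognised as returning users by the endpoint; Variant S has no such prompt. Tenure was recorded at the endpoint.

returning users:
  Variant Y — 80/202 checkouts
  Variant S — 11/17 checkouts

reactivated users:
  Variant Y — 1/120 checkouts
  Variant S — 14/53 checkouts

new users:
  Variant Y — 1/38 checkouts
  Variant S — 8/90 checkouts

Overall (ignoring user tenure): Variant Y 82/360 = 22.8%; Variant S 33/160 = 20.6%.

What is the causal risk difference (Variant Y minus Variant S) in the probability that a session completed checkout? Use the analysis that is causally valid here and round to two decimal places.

Within every user tenure level Variant S has the higher rate, yet pooled Variant Y does — Simpson's reversal.
User tenure lies on the pathway variant → user tenure → outcome, so adjusting for it blocks the indirect effect. For the total causal effect of variant, use the unadjusted pooled rates.
The causal difference is the pooled difference: 0.228 − 0.206 = +0.022.

+0.02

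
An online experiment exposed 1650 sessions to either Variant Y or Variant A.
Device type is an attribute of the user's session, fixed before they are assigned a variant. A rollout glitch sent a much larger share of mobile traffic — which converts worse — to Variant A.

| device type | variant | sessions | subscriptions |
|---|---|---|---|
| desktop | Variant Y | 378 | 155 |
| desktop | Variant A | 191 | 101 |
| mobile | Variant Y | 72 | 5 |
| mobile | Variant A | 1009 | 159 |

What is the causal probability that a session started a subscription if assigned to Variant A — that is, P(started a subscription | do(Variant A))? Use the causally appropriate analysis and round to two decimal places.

Variant A is higher inside every device type stratum but Variant Y is higher in aggregate. Whether to stratify depends on how device type relates to the variant.
Device type differs across variants for reasons unrelated to any effect of the variant itself, and it separately predicts the outcome — a classic confounder. We must compare within device type levels.
Standardising Variant A to the population device type mix: 0.345·101/191 + 0.655·159/1009 = 0.286.

0.29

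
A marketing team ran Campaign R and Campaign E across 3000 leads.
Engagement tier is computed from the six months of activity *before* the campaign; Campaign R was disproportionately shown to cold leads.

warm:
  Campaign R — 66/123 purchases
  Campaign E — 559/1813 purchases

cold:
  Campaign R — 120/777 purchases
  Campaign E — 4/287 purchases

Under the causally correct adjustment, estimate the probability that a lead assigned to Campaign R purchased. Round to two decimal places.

0.40

The engagement tier-specific comparison favours Campaign R throughout, but the pooled figures favour Campaign E. The question is whether to condition on engagement tier.
Engagement tier satisfies the back-door criterion: it is not a descendant of the campaign, and it blocks the spurious path from campaign to outcome. Adjusting for it (i.e., using the within-engagement tier rates) gives the causal effect.
Standardising Campaign R to the population engagement tier mix: 0.645·66/123 + 0.355·120/777 = 0.401.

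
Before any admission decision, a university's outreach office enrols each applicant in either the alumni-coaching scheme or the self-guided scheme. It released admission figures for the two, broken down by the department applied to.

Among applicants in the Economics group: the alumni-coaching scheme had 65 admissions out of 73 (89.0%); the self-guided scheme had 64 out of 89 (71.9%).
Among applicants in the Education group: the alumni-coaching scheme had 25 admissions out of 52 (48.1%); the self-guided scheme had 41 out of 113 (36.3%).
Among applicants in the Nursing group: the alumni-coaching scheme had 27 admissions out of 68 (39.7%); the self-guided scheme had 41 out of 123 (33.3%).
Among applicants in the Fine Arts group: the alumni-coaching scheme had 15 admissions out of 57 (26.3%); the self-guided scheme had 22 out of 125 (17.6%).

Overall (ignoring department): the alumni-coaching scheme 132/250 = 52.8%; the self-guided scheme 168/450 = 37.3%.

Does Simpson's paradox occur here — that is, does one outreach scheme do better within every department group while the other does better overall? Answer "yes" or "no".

Within each department level (Economics 89.0% vs 71.9%; Education 48.1% vs 36.3%; Nursing 39.7% vs 33.3%; Fine Arts 26.3% vs 17.6%), the alumni-coaching scheme has the higher rate every time. Pooled: 52.8% vs 37.3% — the alumni-coaching scheme has the higher rate overall. They agree.

no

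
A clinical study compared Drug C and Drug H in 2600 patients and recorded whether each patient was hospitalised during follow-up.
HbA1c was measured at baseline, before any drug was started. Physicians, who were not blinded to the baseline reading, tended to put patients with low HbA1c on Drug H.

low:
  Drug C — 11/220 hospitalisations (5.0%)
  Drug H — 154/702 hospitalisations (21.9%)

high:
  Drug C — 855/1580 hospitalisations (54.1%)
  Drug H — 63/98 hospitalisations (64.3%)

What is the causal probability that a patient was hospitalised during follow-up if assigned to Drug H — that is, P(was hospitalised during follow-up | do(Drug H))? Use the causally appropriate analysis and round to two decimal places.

HbA1c satisfies the back-door criterion: it is not a descendant of the drug, and it blocks the spurious path from drug to outcome. Adjusting for it (i.e., using the within-HbA1c rates) gives the causal effect.
Standardising Drug H to the population HbA1c mix: 0.355·154/702 + 0.645·63/98 = 0.493.

0.49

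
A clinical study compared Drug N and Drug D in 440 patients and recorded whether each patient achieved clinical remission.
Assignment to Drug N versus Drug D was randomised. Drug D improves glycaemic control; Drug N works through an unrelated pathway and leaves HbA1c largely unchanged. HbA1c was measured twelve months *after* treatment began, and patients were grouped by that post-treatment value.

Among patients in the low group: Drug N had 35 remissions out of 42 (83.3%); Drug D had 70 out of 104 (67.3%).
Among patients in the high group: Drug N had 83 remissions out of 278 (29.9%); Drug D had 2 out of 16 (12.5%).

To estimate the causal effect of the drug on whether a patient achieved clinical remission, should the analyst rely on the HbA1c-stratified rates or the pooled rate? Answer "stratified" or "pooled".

pooled

HbA1c lies on the pathway drug → HbA1c → outcome, so adjusting for it blocks the indirect effect. For the total causal effect of drug, use the unadjusted pooled rates.
Pooled: Drug N 36.9% vs Drug D 60.0%; Drug D is higher overall.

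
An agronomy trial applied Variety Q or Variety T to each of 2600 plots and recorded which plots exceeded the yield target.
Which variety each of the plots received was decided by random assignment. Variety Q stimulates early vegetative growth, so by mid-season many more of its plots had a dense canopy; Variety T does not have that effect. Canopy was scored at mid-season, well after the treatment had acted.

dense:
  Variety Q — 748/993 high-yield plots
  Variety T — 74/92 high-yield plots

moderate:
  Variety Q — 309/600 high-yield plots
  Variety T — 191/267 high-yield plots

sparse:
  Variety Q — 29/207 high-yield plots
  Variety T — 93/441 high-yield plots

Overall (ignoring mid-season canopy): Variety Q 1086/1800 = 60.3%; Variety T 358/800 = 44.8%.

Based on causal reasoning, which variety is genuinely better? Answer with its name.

The distribution of mid-season canopy is itself part of what the variety does — it is an intermediate outcome. Holding it fixed would remove that part of the effect; the total effect is the pooled difference.
Pooled: Variety Q 60.3% vs Variety T 44.8%; Variety Q is higher overall.

Variety Q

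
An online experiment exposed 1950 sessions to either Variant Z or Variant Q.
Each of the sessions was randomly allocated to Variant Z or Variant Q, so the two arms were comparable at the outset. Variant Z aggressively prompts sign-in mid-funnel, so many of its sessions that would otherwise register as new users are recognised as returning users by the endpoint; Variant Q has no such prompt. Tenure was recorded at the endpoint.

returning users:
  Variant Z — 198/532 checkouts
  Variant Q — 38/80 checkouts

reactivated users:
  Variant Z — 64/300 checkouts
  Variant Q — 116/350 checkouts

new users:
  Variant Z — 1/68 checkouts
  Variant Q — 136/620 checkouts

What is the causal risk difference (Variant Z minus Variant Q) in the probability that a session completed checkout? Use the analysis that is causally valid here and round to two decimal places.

User tenure here is a post-treatment variable shaped by the variant; conditioning on it would introduce bias rather than remove it. The overall comparison is the causal one.
The causal difference is the pooled difference: 0.292 − 0.276 = +0.016.

+0.02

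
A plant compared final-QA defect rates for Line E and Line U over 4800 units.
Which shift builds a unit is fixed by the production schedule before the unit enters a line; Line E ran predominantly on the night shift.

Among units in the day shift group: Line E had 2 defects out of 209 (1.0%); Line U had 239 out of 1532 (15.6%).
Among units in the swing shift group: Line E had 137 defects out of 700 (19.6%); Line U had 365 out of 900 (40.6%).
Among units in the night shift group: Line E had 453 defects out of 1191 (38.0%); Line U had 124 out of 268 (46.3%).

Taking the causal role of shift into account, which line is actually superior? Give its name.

The shift-specific comparison favours Line E throughout, but the pooled figures favour Line U. The question is whether to condition on shift.
The imbalance in shift arose from how units were allocated, not from anything the line did; and shift independently affects the outcome. The pooled gap is confounded — condition on shift.
Within each level — day shift: 1.0% vs 15.6%; swing shift: 19.6% vs 40.6%; night shift: 38.0% vs 46.3% — Line E is lower every time.

Line E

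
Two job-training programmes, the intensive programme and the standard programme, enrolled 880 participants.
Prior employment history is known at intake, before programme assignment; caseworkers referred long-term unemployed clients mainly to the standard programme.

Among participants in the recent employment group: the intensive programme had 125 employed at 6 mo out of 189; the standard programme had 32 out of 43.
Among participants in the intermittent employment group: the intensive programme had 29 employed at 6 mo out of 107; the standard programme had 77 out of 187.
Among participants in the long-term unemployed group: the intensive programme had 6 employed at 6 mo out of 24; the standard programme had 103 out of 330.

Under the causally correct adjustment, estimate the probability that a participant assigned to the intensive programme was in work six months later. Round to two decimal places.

Since prior employment history is a pre-existing factor (not a product of the programme) and it affects the outcome on its own, it is a confounder. The stratified rates, not the pooled rate, identify the causal effect.
Standardising the intensive programme to the population prior employment history mix: 0.264·125/189 + 0.334·29/107 + 0.402·6/24 = 0.365.

0.37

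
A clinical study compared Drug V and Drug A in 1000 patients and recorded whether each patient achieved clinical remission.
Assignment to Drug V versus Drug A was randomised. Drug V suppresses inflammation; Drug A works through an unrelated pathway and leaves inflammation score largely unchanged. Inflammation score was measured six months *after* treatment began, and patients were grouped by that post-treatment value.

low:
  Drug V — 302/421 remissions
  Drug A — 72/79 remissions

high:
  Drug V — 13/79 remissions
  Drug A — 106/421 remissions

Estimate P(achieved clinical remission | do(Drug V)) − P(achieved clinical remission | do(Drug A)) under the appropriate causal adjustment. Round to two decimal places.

+0.27

Within every inflammation score level Drug A has the higher rate, yet pooled Drug V does — Simpson's reversal.
Inflammation score here is a post-treatment variable shaped by the drug; conditioning on it would introduce bias rather than remove it. The overall comparison is the causal one.
The causal difference is the pooled difference: 0.630 − 0.356 = +0.274.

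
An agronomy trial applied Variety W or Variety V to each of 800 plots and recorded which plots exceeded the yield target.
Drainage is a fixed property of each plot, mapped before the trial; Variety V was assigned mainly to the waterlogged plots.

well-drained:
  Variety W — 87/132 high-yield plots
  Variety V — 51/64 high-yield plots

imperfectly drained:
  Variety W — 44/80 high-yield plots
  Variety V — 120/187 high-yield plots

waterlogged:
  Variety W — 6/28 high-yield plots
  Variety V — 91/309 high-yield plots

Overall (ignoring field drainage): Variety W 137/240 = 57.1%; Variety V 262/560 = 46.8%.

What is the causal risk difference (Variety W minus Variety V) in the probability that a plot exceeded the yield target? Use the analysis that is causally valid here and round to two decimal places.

-0.10

The stratified and pooled comparisons disagree (Variety V wins within each field drainage; Variety W wins overall), so the answer turns on the causal role of field drainage.
The imbalance in field drainage arose from how plots were allocated, not from anything the variety did; and field drainage independently affects the outcome. The pooled gap is confounded — condition on field drainage.
Adjusting over the population distribution of field drainage: 0.245·(0.659−0.797) + 0.334·(0.550−0.642) + 0.421·(0.214−0.294) = -0.098.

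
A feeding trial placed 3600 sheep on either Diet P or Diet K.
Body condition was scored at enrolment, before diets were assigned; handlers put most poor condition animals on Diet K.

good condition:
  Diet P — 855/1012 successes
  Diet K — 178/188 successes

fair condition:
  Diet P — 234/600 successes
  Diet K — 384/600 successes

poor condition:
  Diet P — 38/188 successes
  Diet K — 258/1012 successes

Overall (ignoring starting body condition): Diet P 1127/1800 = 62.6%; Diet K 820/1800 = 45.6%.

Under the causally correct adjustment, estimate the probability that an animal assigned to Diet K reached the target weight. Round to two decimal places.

Here starting body condition is a common cause — it drives both which diet a case falls under and the outcome. The crude comparison mixes populations; the stratum-specific rates are the causally relevant ones.
Standardising Diet K to the population starting body condition mix: 0.333·178/188 + 0.333·384/600 + 0.333·258/1012 = 0.614.

0.61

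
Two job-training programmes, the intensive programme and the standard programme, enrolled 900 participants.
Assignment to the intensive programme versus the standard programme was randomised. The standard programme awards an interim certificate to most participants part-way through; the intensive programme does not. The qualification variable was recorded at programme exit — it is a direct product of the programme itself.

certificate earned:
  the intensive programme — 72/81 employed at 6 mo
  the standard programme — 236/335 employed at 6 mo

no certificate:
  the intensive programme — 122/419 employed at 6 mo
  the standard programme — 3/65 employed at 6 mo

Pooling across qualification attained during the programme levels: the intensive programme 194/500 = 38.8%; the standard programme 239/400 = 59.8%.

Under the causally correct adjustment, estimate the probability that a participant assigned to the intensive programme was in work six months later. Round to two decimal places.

0.39

Because the programme influences qualification attained during the programme, qualification attained during the programme is a post-treatment mediator, not a confounder. Stratifying on it would bias the estimate; the causal effect is the crude pooled difference.
So P(outcome | do(the intensive programme)) is just the pooled rate for the intensive programme: 194/500 = 0.388.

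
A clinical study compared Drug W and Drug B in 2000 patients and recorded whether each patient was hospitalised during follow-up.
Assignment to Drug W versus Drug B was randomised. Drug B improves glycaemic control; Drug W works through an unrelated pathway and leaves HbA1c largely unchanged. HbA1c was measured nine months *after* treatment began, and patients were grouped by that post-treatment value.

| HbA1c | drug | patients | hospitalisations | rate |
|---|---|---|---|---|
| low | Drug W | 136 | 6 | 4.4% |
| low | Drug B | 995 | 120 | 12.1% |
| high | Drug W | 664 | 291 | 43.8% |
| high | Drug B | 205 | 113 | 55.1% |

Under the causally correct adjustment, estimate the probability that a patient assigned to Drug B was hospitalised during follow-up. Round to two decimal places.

0.19

HbA1c is downstream of the drug. One should not condition on a consequence of treatment, so the overall rates are the right comparison.
So P(outcome | do(Drug B)) is just the pooled rate for Drug B: 233/1200 = 0.194.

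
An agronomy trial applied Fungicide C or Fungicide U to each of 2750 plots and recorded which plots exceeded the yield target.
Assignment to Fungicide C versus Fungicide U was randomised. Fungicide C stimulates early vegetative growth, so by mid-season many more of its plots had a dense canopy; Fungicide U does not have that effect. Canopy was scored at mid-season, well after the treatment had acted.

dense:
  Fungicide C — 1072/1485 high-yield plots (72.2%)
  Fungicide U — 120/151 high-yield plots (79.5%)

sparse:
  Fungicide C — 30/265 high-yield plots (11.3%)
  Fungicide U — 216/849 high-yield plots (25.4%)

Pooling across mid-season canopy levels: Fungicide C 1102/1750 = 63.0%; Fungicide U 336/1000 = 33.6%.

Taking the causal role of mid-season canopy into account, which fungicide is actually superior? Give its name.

Fungicide C

The mid-season canopy-specific comparison favours Fungicide U throughout, but the pooled figures favour Fungicide C. The question is whether to condition on mid-season canopy.
The distribution of mid-season canopy is itself part of what the fungicide does — it is an intermediate outcome. Holding it fixed would remove that part of the effect; the total effect is the pooled difference.
Pooled: Fungicide C 63.0% vs Fungicide U 33.6%; Fungicide C is higher overall.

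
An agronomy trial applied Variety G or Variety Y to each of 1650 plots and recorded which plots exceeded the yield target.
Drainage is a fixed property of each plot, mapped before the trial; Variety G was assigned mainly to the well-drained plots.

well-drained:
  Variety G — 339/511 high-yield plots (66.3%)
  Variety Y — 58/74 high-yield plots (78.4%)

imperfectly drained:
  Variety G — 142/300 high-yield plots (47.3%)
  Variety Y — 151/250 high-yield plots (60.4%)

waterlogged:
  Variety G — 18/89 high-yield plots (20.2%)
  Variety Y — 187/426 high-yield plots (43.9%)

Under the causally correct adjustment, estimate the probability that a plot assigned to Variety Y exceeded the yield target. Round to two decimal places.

Since field drainage is a pre-existing factor (not a product of the variety) and it affects the outcome on its own, it is a confounder. The stratified rates, not the pooled rate, identify the causal effect.
Standardising Variety Y to the population field drainage mix: 0.355·58/74 + 0.333·151/250 + 0.312·187/426 = 0.616.

0.62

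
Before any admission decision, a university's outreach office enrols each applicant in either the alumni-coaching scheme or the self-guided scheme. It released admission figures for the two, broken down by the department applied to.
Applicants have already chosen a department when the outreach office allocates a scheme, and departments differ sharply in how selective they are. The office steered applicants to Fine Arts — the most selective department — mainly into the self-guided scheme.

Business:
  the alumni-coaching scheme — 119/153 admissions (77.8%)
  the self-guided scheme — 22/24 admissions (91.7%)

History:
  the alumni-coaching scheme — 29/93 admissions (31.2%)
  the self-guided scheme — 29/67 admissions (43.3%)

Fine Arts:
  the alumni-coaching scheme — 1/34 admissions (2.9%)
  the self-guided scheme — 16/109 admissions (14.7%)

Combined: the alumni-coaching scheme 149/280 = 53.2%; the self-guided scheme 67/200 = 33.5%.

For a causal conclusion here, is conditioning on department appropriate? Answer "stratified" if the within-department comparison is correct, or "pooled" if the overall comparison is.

The imbalance in department arose from how applicants were allocated, not from anything the outreach scheme did; and department independently affects the outcome. The pooled gap is confounded — condition on department.
Within each level — Business: 77.8% vs 91.7%; History: 31.2% vs 43.3%; Fine Arts: 2.9% vs 14.7% — the self-guided scheme is higher every time.

stratified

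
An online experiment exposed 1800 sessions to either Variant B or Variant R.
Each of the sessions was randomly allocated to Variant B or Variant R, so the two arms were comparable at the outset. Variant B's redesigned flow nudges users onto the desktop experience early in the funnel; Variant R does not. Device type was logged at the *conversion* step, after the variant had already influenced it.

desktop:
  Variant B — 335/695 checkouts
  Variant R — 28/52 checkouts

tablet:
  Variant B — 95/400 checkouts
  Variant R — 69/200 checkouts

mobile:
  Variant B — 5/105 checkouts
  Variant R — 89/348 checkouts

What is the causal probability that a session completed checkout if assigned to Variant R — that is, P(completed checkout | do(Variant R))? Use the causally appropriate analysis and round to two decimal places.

The distribution of device type is itself part of what the variant does — it is an intermediate outcome. Holding it fixed would remove that part of the effect; the total effect is the pooled difference.
So P(outcome | do(Variant R)) is just the pooled rate for Variant R: 186/600 = 0.310.

0.31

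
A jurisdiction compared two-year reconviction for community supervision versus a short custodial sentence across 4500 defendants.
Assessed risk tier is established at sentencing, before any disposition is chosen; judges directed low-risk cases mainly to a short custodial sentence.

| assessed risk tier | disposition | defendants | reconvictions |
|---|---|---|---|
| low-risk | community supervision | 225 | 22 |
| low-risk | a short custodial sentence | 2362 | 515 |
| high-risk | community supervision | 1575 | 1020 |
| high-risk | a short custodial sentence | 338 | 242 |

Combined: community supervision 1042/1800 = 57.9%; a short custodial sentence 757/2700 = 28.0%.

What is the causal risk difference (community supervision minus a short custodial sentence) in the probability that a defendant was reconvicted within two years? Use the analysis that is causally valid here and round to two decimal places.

-0.10

Within every assessed risk tier level community supervision has the lower rate, yet pooled a short custodial sentence does — Simpson's reversal.
Here assessed risk tier is a common cause — it drives both which disposition a case falls under and the outcome. The crude comparison mixes populations; the stratum-specific rates are the causally relevant ones.
Adjusting over the population distribution of assessed risk tier: 0.575·(0.098−0.218) + 0.425·(0.648−0.716) = -0.098.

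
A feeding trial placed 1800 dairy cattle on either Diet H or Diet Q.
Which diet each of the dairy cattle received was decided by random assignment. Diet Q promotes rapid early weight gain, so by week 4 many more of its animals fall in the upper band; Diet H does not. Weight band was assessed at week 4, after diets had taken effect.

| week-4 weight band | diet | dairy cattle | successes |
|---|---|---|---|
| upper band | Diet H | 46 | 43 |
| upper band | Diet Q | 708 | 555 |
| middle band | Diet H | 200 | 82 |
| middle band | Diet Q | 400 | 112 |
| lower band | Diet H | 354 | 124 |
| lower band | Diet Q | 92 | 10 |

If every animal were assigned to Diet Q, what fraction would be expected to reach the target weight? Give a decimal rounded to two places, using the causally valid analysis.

0.56

The stratified and pooled comparisons disagree (Diet H wins within each week-4 weight band; Diet Q wins overall), so the answer turns on the causal role of week-4 weight band.
Week-4 weight band here is a post-treatment variable shaped by the diet; conditioning on it would introduce bias rather than remove it. The overall comparison is the causal one.
So P(outcome | do(Diet Q)) is just the pooled rate for Diet Q: 677/1200 = 0.564.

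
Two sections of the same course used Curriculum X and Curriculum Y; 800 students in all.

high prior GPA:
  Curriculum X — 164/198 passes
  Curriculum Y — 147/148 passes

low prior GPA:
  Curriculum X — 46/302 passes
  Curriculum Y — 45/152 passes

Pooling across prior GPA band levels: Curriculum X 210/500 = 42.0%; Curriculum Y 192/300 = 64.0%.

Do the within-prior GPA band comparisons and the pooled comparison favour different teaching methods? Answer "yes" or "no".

no

Within each prior GPA band level (high prior GPA 82.8% vs 99.3%; low prior GPA 15.2% vs 29.6%), Curriculum Y has the higher rate every time. Pooled: 42.0% vs 64.0% — Curriculum Y has the higher rate overall. They agree.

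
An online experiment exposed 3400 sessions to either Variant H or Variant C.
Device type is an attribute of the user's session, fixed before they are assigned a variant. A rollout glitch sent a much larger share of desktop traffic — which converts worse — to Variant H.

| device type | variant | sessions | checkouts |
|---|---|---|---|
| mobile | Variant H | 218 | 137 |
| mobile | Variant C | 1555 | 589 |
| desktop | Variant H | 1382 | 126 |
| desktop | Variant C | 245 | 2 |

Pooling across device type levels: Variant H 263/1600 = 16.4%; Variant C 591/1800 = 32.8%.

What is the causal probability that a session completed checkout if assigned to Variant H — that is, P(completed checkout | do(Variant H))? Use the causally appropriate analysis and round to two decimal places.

0.37

Device type differs across variants for reasons unrelated to any effect of the variant itself, and it separately predicts the outcome — a classic confounder. We must compare within device type levels.
Standardising Variant H to the population device type mix: 0.521·137/218 + 0.479·126/1382 = 0.371.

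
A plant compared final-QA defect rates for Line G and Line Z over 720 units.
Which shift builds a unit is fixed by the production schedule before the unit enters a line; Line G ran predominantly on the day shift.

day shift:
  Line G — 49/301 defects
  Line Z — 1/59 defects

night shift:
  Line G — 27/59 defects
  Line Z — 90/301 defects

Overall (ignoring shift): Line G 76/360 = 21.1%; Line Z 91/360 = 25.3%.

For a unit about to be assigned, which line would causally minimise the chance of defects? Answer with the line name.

Nothing the line does changes shift; the imbalance is an allocation artefact. With shift also predicting the outcome, the pooled figure is confounded, and the within-stratum comparison is the causal one.
Within each level — day shift: 16.3% vs 1.7%; night shift: 45.8% vs 29.9% — Line Z is lower every time.

Line Z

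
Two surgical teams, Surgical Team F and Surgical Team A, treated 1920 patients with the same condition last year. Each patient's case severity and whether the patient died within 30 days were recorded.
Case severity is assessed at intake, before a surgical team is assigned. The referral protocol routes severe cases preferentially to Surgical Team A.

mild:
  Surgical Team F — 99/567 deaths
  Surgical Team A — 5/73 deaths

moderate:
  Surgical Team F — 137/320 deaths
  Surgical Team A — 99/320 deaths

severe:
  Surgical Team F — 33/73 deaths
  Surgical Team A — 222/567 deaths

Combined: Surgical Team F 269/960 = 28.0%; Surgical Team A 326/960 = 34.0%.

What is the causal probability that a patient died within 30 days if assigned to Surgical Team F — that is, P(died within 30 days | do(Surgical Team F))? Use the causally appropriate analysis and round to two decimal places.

Surgical Team A is lower inside every case severity stratum but Surgical Team F is lower in aggregate. Whether to stratify depends on how case severity relates to the surgical team.
Case severity differs across surgical teams for reasons unrelated to any effect of the surgical team itself, and it separately predicts the outcome — a classic confounder. We must compare within case severity levels.
Standardising Surgical Team F to the population case severity mix: 0.333·99/567 + 0.333·137/320 + 0.333·33/73 = 0.352.

0.35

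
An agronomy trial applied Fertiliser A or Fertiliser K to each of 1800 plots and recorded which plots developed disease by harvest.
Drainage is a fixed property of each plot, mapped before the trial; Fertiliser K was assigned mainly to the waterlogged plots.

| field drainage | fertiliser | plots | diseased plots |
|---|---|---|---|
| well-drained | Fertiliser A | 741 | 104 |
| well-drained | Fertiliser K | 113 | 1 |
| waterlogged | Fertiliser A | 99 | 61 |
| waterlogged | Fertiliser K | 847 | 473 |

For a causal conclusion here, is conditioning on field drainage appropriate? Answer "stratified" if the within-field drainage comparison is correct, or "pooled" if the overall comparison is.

stratified

Nothing the fertiliser does changes field drainage; the imbalance is an allocation artefact. With field drainage also predicting the outcome, the pooled figure is confounded, and the within-stratum comparison is the causal one.
Within each level — well-drained: 14.0% vs 0.9%; waterlogged: 61.6% vs 55.8% — Fertiliser K is lower every time.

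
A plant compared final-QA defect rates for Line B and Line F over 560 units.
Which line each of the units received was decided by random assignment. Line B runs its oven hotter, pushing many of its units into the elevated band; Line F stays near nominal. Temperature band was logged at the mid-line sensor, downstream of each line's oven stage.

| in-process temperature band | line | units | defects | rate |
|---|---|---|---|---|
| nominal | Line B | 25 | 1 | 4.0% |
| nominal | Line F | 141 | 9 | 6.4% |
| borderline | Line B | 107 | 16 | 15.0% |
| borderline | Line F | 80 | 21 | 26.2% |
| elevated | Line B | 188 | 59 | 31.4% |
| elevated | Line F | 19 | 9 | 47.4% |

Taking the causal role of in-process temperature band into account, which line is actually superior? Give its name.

Line F

The stratified and pooled comparisons disagree (Line B wins within each in-process temperature band; Line F wins overall), so the answer turns on the causal role of in-process temperature band.
In-process temperature band here is a post-treatment variable shaped by the line; conditioning on it would introduce bias rather than remove it. The overall comparison is the causal one.
Pooled: Line B 23.8% vs Line F 16.2%; Line F is lower overall.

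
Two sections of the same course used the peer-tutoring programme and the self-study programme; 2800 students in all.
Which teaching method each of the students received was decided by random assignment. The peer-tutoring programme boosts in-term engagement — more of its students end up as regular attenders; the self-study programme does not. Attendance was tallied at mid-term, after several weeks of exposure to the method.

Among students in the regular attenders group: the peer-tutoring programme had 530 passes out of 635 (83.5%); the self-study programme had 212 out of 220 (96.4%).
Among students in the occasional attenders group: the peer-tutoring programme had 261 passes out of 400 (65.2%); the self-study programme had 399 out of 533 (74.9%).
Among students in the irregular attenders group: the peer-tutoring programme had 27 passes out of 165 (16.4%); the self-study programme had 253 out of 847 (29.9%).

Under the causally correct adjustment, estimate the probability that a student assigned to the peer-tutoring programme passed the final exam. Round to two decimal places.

0.68

Mid-term attendance lies on the pathway teaching method → mid-term attendance → outcome, so adjusting for it blocks the indirect effect. For the total causal effect of teaching method, use the unadjusted pooled rates.
So P(outcome | do(the peer-tutoring programme)) is just the pooled rate for the peer-tutoring programme: 818/1200 = 0.682.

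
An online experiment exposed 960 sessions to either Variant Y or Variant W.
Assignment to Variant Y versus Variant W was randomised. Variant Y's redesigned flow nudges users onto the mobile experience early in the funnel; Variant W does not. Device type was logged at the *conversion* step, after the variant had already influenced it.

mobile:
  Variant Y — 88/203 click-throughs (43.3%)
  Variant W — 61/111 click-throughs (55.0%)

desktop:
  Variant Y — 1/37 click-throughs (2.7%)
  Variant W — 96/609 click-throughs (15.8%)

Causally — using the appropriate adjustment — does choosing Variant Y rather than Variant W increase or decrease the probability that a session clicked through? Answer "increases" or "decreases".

increases

Device type is recorded after the variant and is itself shifted by it — it sits on the causal path from variant to outcome. Conditioning on a mediator would strip out part of the effect we want; the pooled comparison gives the total causal effect.
Pooled: Variant Y 37.1% vs Variant W 21.8%; Variant Y is higher overall.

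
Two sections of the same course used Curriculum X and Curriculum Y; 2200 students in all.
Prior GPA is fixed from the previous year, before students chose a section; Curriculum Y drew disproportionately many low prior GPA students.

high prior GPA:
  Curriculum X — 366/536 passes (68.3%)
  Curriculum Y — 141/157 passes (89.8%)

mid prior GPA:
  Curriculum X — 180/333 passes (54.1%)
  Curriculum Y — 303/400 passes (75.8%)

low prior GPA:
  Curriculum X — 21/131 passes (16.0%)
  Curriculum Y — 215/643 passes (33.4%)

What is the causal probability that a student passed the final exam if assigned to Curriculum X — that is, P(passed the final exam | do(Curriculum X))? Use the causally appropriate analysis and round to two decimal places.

0.45

Within every prior GPA band level Curriculum Y has the higher rate, yet pooled Curriculum X does — Simpson's reversal.
The imbalance in prior GPA band arose from how students were allocated, not from anything the teaching method did; and prior GPA band independently affects the outcome. The pooled gap is confounded — condition on prior GPA band.
Standardising Curriculum X to the population prior GPA band mix: 0.315·366/536 + 0.333·180/333 + 0.352·21/131 = 0.452.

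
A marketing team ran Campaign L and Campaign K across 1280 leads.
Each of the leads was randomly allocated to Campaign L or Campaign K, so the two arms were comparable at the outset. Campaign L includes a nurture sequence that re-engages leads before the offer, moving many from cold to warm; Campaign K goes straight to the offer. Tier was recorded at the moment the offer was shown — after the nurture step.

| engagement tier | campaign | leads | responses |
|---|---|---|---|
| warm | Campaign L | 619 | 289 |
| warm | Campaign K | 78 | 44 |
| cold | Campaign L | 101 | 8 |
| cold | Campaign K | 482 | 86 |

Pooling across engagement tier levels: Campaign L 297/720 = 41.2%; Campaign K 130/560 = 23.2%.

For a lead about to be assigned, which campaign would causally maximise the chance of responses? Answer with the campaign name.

Campaign L

Engagement tier is recorded after the campaign and is itself shifted by it — it sits on the causal path from campaign to outcome. Conditioning on a mediator would strip out part of the effect we want; the pooled comparison gives the total causal effect.
Pooled: Campaign L 41.2% vs Campaign K 23.2%; Campaign L is higher overall.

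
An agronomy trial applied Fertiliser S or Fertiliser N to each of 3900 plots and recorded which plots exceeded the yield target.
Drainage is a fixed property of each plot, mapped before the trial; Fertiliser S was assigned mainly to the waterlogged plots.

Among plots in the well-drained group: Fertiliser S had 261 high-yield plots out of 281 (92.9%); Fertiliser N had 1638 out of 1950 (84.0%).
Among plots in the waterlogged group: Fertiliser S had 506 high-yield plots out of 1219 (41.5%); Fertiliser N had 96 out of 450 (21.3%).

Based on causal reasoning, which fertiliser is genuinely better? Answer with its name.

Since field drainage is a pre-existing factor (not a product of the fertiliser) and it affects the outcome on its own, it is a confounder. The stratified rates, not the pooled rate, identify the causal effect.
Within each level — well-drained: 92.9% vs 84.0%; waterlogged: 41.5% vs 21.3% — Fertiliser S is higher every time.

Fertiliser S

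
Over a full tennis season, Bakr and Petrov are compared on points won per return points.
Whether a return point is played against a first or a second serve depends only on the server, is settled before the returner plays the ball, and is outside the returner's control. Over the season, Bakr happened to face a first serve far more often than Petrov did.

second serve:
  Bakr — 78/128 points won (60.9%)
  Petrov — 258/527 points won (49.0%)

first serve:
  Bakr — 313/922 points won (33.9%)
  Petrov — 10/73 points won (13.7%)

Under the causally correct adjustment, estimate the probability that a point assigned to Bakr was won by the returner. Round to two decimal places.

0.45

The serve type-specific comparison favours Bakr throughout, but the pooled figures favour Petrov. The question is whether to condition on serve type.
Serve type satisfies the back-door criterion: it is not a descendant of the player, and it blocks the spurious path from player to outcome. Adjusting for it (i.e., using the within-serve type rates) gives the causal effect.
Standardising Bakr to the population serve type mix: 0.397·78/128 + 0.603·313/922 = 0.447.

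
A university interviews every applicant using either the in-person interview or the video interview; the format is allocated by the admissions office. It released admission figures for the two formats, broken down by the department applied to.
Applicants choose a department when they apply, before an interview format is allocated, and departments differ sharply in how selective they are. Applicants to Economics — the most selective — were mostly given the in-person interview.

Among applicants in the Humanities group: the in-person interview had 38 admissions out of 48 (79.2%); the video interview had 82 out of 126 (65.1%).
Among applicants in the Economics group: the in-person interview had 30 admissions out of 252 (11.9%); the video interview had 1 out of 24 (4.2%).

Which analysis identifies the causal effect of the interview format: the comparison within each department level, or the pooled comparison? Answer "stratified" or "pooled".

stratified

Department satisfies the back-door criterion: it is not a descendant of the interview format, and it blocks the spurious path from interview format to outcome. Adjusting for it (i.e., using the within-department rates) gives the causal effect.
Within each level — Humanities: 79.2% vs 65.1%; Economics: 11.9% vs 4.2% — the in-person interview is higher every time.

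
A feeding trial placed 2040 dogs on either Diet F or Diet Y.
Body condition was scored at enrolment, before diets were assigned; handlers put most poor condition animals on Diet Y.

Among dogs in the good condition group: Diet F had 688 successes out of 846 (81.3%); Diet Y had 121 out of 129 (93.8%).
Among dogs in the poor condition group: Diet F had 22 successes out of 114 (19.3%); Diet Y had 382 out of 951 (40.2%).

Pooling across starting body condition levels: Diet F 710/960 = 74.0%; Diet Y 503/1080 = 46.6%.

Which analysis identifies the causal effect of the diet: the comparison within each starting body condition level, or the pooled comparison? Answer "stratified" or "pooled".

stratified

The stratified and pooled comparisons disagree (Diet Y wins within each starting body condition; Diet F wins overall), so the answer turns on the causal role of starting body condition.
Since starting body condition is a pre-existing factor (not a product of the diet) and it affects the outcome on its own, it is a confounder. The stratified rates, not the pooled rate, identify the causal effect.
Within each level — good condition: 81.3% vs 93.8%; poor condition: 19.3% vs 40.2% — Diet Y is higher every time.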